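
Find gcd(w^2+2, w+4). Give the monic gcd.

1

By polynomial division,
  w^2+2 = (w-4)(w+4) + (18)
  w+4 = ((1/18)w+2/9)(18) + (0)
The last nonzero remainder is the constant 18, so the polynomials are coprime and gcd = 1.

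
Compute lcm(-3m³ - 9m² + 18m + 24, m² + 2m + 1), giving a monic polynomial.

Apply the Euclidean algorithm:
  -3m³ - 9m² + 18m + 24 = (-3m - 3)(m² + 2m + 1) + (27m + 27)
  m² + 2m + 1 = ((1/27)m + 1/27)(27m + 27) + (0)
Last nonzero remainder: 27m + 27. Dividing through by 27 gives the monic gcd m + 1.
Then lcm(f, g) = f·g / gcd(f, g); expanding and making the result monic gives the answer.

m⁴ + 4m³ - 3m² - 14m - 8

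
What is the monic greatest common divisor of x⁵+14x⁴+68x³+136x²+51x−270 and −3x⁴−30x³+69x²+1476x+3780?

x²+11x+30

By polynomial division,
  x⁵+14x⁴+68x³+136x²+51x−270 = (−(1/3)x−4/3)(−3x⁴−30x³+69x²+1476x+3780) + (51x³+720x²+3279x+4770)
  −3x⁴−30x³+69x²+1476x+3780 = (−(1/17)x+70/289)(51x³+720x²+3279x+4770) + ((25284/289)x²+(278124/289)x+758520/289)
  51x³+720x²+3279x+4770 = ((4913/8428)x+15317/8428)((25284/289)x²+(278124/289)x+758520/289) + (0)
Last nonzero remainder: (25284/289)x²+(278124/289)x+758520/289. Dividing through by 25284/289 gives the monic gcd x²+11x+30.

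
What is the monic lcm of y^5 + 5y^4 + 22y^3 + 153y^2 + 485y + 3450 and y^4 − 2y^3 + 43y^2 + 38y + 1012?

y^7 − y^6 + 36y^5 + 241y^4 + 535y^3 + 7272y^2 + 640y + 151800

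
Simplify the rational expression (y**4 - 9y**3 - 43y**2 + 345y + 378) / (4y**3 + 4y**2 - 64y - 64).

By polynomial division,
  y**4 - 9y**3 - 43y**2 + 345y + 378 = ((1/4)y - 5/2)(4y**3 + 4y**2 - 64y - 64) + (-17y**2 + 201y + 218)
  4y**3 + 4y**2 - 64y - 64 = (-(4/17)y - 872/289)(-17y**2 + 201y + 218) + ((171600/289)y + 171600/289)
  -17y**2 + 201y + 218 = (-(4913/171600)y + 31501/85800)((171600/289)y + 171600/289) + (0)
Last nonzero remainder: (171600/289)y + 171600/289. Dividing through by 171600/289 gives the monic gcd y + 1.
Cancel y + 1 from numerator and denominator to get the reduced form.

(y**3 - 10y**2 - 33y + 378)/(4y**2 - 64)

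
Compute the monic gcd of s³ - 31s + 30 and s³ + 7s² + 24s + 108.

Apply the Euclidean algorithm:
  s³ - 31s + 30 = (s³ + 7s² + 24s + 108) + (-7s² - 55s - 78)
  s³ + 7s² + 24s + 108 = (-(1/7)s + 6/49)(-7s² - 55s - 78) + ((960/49)s + 5760/49)
  -7s² - 55s - 78 = (-(343/960)s - 637/960)((960/49)s + 5760/49) + (0)
Last nonzero remainder: (960/49)s + 5760/49. Dividing through by 960/49 gives the monic gcd s + 6.

s + 6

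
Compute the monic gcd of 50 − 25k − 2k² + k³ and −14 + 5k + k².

−2 + k

By polynomial division,
  k³ − 2k² − 25k + 50 = (k − 7)(k² + 5k − 14) + (24k − 48)
  k² + 5k − 14 = ((1/24)k + 7/24)(24k − 48) + (0)
Last nonzero remainder: 24k − 48. Dividing through by 24 gives the monic gcd k − 2.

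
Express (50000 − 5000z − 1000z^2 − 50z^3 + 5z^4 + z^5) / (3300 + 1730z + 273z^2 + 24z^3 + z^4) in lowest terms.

(500 − 100z − 5z^2 + z^3)/(33 + 14z + z^2)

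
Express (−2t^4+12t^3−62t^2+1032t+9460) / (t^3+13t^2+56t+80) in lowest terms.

Apply the Euclidean algorithm:
  −2t^4+12t^3−62t^2+1032t+9460 = (−2t+38)(t^3+13t^2+56t+80) + (−444t^2−936t+6420)
  t^3+13t^2+56t+80 = (−(1/444)t−403/16428)(−444t^2−936t+6420) + ((65025/1369)t+325125/1369)
  −444t^2−936t+6420 = (−(202612/21675)t+585932/21675)((65025/1369)t+325125/1369) + (0)
Last nonzero remainder: (65025/1369)t+325125/1369. Dividing through by 65025/1369 gives the monic gcd t+5.
Cancel t+5 from numerator and denominator to get the reduced form.

(−2t^3+22t^2−172t+1892)/(t^2+8t+16)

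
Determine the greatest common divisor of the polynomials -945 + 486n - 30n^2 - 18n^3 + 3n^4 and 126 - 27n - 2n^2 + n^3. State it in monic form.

21 - 8n + n^2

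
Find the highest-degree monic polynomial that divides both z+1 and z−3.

Repeated division with remainder:
  z+1 = (z−3) + (4)
  z−3 = ((1/4)z−3/4)(4) + (0)
The last nonzero remainder is the constant 4, so the polynomials are coprime and gcd = 1.

1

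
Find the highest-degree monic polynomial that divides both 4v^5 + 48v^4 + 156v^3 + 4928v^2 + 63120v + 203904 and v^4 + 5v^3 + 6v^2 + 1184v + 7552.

By polynomial division,
  4v^5 + 48v^4 + 156v^3 + 4928v^2 + 63120v + 203904 = (4v + 28)(v^4 + 5v^3 + 6v^2 + 1184v + 7552) + (-8v^3 + 24v^2 - 240v - 7552)
  v^4 + 5v^3 + 6v^2 + 1184v + 7552 = (-(1/8)v - 1)(-8v^3 + 24v^2 - 240v - 7552) + (0)
Last nonzero remainder: -8v^3 + 24v^2 - 240v - 7552. Dividing through by -8 gives the monic gcd v^3 - 3v^2 + 30v + 944.

v^3 - 3v^2 + 30v + 944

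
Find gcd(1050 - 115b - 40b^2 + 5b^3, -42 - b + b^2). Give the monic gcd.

Repeated division with remainder:
  5b^3 - 40b^2 - 115b + 1050 = (5b - 35)(b^2 - b - 42) + (60b - 420)
  b^2 - b - 42 = ((1/60)b + 1/10)(60b - 420) + (0)
Last nonzero remainder: 60b - 420. Dividing through by 60 gives the monic gcd b - 7.

-7 + b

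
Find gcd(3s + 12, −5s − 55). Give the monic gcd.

1

Euclidean algorithm in ℚ[s]:
  3s + 12 = (−3/5)(−5s − 55) + (−21)
  −5s − 55 = ((5/21)s + 55/21)(−21) + (0)
The last nonzero remainder is the constant −21, so the polynomials are coprime and gcd = 1.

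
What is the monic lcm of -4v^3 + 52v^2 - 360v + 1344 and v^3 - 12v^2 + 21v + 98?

v^5 - 18v^4 + 141v^3 - 604v^2 + 420v + 4704

Apply the Euclidean algorithm:
  -4v^3 + 52v^2 - 360v + 1344 = (-4)(v^3 - 12v^2 + 21v + 98) + (4v^2 - 276v + 1736)
  v^3 - 12v^2 + 21v + 98 = ((1/4)v + 57/4)(4v^2 - 276v + 1736) + (3520v - 24640)
  4v^2 - 276v + 1736 = ((1/880)v - 31/440)(3520v - 24640) + (0)
Last nonzero remainder: 3520v - 24640. Dividing through by 3520 gives the monic gcd v - 7.
Then lcm(f, g) = f·g / gcd(f, g); expanding and making the result monic gives the answer.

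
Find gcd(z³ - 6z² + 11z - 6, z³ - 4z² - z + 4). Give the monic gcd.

Repeated division with remainder:
  z³ - 6z² + 11z - 6 = (z³ - 4z² - z + 4) + (-2z² + 12z - 10)
  z³ - 4z² - z + 4 = (-(1/2)z - 1)(-2z² + 12z - 10) + (6z - 6)
  -2z² + 12z - 10 = (-(1/3)z + 5/3)(6z - 6) + (0)
Last nonzero remainder: 6z - 6. Dividing through by 6 gives the monic gcd z - 1.

z - 1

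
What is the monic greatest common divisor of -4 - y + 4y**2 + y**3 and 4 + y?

4 + y

By polynomial division,
  y**3 + 4y**2 - y - 4 = (y**2 - 1)(y + 4) + (0)
The last nonzero remainder y + 4 is already monic.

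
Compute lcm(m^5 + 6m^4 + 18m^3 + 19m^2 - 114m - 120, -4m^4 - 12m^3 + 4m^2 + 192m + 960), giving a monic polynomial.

Apply the Euclidean algorithm:
  m^5 + 6m^4 + 18m^3 + 19m^2 - 114m - 120 = (-(1/4)m - 3/4)(-4m^4 - 12m^3 + 4m^2 + 192m + 960) + (10m^3 + 70m^2 + 270m + 600)
  -4m^4 - 12m^3 + 4m^2 + 192m + 960 = (-(2/5)m + 8/5)(10m^3 + 70m^2 + 270m + 600) + (0)
Last nonzero remainder: 10m^3 + 70m^2 + 270m + 600. Dividing through by 10 gives the monic gcd m^3 + 7m^2 + 27m + 60.
Then lcm(f, g) = f·g / gcd(f, g); expanding and making the result monic gives the answer.

m^6 + 2m^5 - 6m^4 - 53m^3 - 190m^2 + 336m + 480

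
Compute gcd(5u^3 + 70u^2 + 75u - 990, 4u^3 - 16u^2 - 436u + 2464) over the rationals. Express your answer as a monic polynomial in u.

u + 11

Repeated division with remainder:
  5u^3 + 70u^2 + 75u - 990 = (5/4)(4u^3 - 16u^2 - 436u + 2464) + (90u^2 + 620u - 4070)
  4u^3 - 16u^2 - 436u + 2464 = ((2/45)u - 196/405)(90u^2 + 620u - 4070) + ((3640/81)u + 40040/81)
  90u^2 + 620u - 4070 = ((729/364)u - 2997/364)((3640/81)u + 40040/81) + (0)
Last nonzero remainder: (3640/81)u + 40040/81. Dividing through by 3640/81 gives the monic gcd u + 11.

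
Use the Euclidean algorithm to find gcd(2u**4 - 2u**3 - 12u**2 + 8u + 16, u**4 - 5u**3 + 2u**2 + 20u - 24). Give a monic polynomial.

u**3 - 2u**2 - 4u + 8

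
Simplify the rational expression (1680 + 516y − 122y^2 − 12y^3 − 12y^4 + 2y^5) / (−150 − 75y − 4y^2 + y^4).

By polynomial division,
  2y^5 − 12y^4 − 12y^3 − 122y^2 + 516y + 1680 = (2y − 12)(y^4 − 4y^2 − 75y − 150) + (−4y^3 − 20y^2 − 84y − 120)
  y^4 − 4y^2 − 75y − 150 = (−(1/4)y + 5/4)(−4y^3 − 20y^2 − 84y − 120) + (0)
Last nonzero remainder: −4y^3 − 20y^2 − 84y − 120. Dividing through by −4 gives the monic gcd y^3 + 5y^2 + 21y + 30.
Cancel y^3 + 5y^2 + 21y + 30 from numerator and denominator to get the reduced form.

(56 − 22y + 2y^2)/(−5 + y)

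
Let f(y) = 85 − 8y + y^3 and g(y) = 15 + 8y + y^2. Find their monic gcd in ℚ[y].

Apply the Euclidean algorithm:
  y^3 − 8y + 85 = (y − 8)(y^2 + 8y + 15) + (41y + 205)
  y^2 + 8y + 15 = ((1/41)y + 3/41)(41y + 205) + (0)
Last nonzero remainder: 41y + 205. Dividing through by 41 gives the monic gcd y + 5.

5 + y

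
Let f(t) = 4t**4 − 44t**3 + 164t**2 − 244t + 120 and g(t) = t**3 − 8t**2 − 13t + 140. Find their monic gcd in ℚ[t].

t − 5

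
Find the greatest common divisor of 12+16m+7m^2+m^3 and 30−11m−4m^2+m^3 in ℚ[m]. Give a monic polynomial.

Repeated division with remainder:
  m^3+7m^2+16m+12 = (m^3−4m^2−11m+30) + (11m^2+27m−18)
  m^3−4m^2−11m+30 = ((1/11)m−71/121)(11m^2+27m−18) + ((784/121)m+2352/121)
  11m^2+27m−18 = ((1331/784)m−363/392)((784/121)m+2352/121) + (0)
Last nonzero remainder: (784/121)m+2352/121. Dividing through by 784/121 gives the monic gcd m+3.

3+m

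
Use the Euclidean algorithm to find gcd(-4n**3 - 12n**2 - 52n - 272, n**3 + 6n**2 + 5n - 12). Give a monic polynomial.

n + 4

By polynomial division,
  -4n**3 - 12n**2 - 52n - 272 = (-4)(n**3 + 6n**2 + 5n - 12) + (12n**2 - 32n - 320)
  n**3 + 6n**2 + 5n - 12 = ((1/12)n + 13/18)(12n**2 - 32n - 320) + ((493/9)n + 1972/9)
  12n**2 - 32n - 320 = ((108/493)n - 720/493)((493/9)n + 1972/9) + (0)
Last nonzero remainder: (493/9)n + 1972/9. Dividing through by 493/9 gives the monic gcd n + 4.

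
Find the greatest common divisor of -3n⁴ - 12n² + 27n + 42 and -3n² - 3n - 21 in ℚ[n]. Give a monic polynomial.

n² + n + 7

Euclidean algorithm in ℚ[n]:
  -3n⁴ - 12n² + 27n + 42 = (n² - n - 2)(-3n² - 3n - 21) + (0)
Last nonzero remainder: -3n² - 3n - 21. Dividing through by -3 gives the monic gcd n² + n + 7.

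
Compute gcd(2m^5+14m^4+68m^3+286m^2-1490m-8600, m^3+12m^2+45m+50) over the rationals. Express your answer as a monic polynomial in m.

Euclidean algorithm in ℚ[m]:
  2m^5+14m^4+68m^3+286m^2-1490m-8600 = (2m^2-10m+98)(m^3+12m^2+45m+50) + (-540m^2-5400m-13500)
  m^3+12m^2+45m+50 = (-(1/540)m-1/270)(-540m^2-5400m-13500) + (0)
Last nonzero remainder: -540m^2-5400m-13500. Dividing through by -540 gives the monic gcd m^2+10m+25.

m^2+10m+25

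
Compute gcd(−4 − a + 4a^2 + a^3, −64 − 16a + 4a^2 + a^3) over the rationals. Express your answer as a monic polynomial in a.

By polynomial division,
  a^3 + 4a^2 − a − 4 = (a^3 + 4a^2 − 16a − 64) + (15a + 60)
  a^3 + 4a^2 − 16a − 64 = ((1/15)a^2 − 16/15)(15a + 60) + (0)
Last nonzero remainder: 15a + 60. Dividing through by 15 gives the monic gcd a + 4.

4 + a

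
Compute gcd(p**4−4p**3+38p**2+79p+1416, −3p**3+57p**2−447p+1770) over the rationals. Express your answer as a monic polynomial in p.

Repeated division with remainder:
  p**4−4p**3+38p**2+79p+1416 = (−(1/3)p−5)(−3p**3+57p**2−447p+1770) + (174p**2−1566p+10266)
  −3p**3+57p**2−447p+1770 = (−(1/58)p+5/29)(174p**2−1566p+10266) + (0)
Last nonzero remainder: 174p**2−1566p+10266. Dividing through by 174 gives the monic gcd p**2−9p+59.

p**2−9p+59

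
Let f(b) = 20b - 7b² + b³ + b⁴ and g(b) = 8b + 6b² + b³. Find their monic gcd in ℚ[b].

4b + b²

Apply the Euclidean algorithm:
  b⁴ + b³ - 7b² + 20b = (b - 5)(b³ + 6b² + 8b) + (15b² + 60b)
  b³ + 6b² + 8b = ((1/15)b + 2/15)(15b² + 60b) + (0)
Last nonzero remainder: 15b² + 60b. Dividing through by 15 gives the monic gcd b² + 4b.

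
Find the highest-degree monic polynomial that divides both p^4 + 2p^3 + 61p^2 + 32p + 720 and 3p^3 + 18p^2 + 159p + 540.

By polynomial division,
  p^4 + 2p^3 + 61p^2 + 32p + 720 = ((1/3)p - 4/3)(3p^3 + 18p^2 + 159p + 540) + (32p^2 + 64p + 1440)
  3p^3 + 18p^2 + 159p + 540 = ((3/32)p + 3/8)(32p^2 + 64p + 1440) + (0)
Last nonzero remainder: 32p^2 + 64p + 1440. Dividing through by 32 gives the monic gcd p^2 + 2p + 45.

p^2 + 2p + 45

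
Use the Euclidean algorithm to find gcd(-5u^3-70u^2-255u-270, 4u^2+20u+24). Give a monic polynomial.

u^2+5u+6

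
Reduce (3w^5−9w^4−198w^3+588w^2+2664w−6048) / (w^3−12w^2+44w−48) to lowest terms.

(3w^3+15w^2−114w−504)/(w−4)

By polynomial division,
  3w^5−9w^4−198w^3+588w^2+2664w−6048 = (3w^2+27w−6)(w^3−12w^2+44w−48) + (−528w^2+4224w−6336)
  w^3−12w^2+44w−48 = (−(1/528)w+1/132)(−528w^2+4224w−6336) + (0)
Last nonzero remainder: −528w^2+4224w−6336. Dividing through by −528 gives the monic gcd w^2−8w+12.
Cancel w^2−8w+12 from numerator and denominator to get the reduced form.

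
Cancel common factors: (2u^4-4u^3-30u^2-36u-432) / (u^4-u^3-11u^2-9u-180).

(2u-12)/(u-5)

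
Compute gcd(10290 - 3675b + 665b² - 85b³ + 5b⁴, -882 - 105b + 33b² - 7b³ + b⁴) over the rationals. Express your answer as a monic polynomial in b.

-294 + 63b - 10b² + b³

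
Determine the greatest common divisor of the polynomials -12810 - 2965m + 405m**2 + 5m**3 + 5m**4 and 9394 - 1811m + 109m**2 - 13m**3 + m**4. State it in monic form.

Repeated division with remainder:
  5m**4 + 5m**3 + 405m**2 - 2965m - 12810 = (5)(m**4 - 13m**3 + 109m**2 - 1811m + 9394) + (70m**3 - 140m**2 + 6090m - 59780)
  m**4 - 13m**3 + 109m**2 - 1811m + 9394 = ((1/70)m - 11/70)(70m**3 - 140m**2 + 6090m - 59780) + (0)
Last nonzero remainder: 70m**3 - 140m**2 + 6090m - 59780. Dividing through by 70 gives the monic gcd m**3 - 2m**2 + 87m - 854.

-854 + 87m - 2m**2 + m**3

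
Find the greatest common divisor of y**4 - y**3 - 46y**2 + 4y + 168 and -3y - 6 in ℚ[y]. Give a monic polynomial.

y + 2

Euclidean algorithm in ℚ[y]:
  y**4 - y**3 - 46y**2 + 4y + 168 = (-(1/3)y**3 + y**2 + (40/3)y - 28)(-3y - 6) + (0)
Last nonzero remainder: -3y - 6. Dividing through by -3 gives the monic gcd y + 2.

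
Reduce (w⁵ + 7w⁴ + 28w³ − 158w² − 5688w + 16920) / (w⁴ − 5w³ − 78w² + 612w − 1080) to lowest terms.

(w² + 6w + 94)/(w − 6)

Euclidean algorithm in ℚ[w]:
  w⁵ + 7w⁴ + 28w³ − 158w² − 5688w + 16920 = (w + 12)(w⁴ − 5w³ − 78w² + 612w − 1080) + (166w³ + 166w² − 11952w + 29880)
  w⁴ − 5w³ − 78w² + 612w − 1080 = ((1/166)w − 3/83)(166w³ + 166w² − 11952w + 29880) + (0)
Last nonzero remainder: 166w³ + 166w² − 11952w + 29880. Dividing through by 166 gives the monic gcd w³ + w² − 72w + 180.
Cancel w³ + w² − 72w + 180 from numerator and denominator to get the reduced form.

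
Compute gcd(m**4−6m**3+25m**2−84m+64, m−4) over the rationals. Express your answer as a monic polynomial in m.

Repeated division with remainder:
  m**4−6m**3+25m**2−84m+64 = (m**3−2m**2+17m−16)(m−4) + (0)
The last nonzero remainder m−4 is already monic.

m−4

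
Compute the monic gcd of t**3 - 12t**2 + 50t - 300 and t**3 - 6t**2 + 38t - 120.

By polynomial division,
  t**3 - 12t**2 + 50t - 300 = (t**3 - 6t**2 + 38t - 120) + (-6t**2 + 12t - 180)
  t**3 - 6t**2 + 38t - 120 = (-(1/6)t + 2/3)(-6t**2 + 12t - 180) + (0)
Last nonzero remainder: -6t**2 + 12t - 180. Dividing through by -6 gives the monic gcd t**2 - 2t + 30.

t**2 - 2t + 30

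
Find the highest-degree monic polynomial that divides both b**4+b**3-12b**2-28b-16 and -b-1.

By polynomial division,
  b**4+b**3-12b**2-28b-16 = (-b**3+12b+16)(-b-1) + (0)
Last nonzero remainder: -b-1. Dividing through by -1 gives the monic gcd b+1.

b+1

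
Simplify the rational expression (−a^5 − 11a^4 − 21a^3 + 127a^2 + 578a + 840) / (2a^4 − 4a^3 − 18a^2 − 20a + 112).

Repeated division with remainder:
  −a^5 − 11a^4 − 21a^3 + 127a^2 + 578a + 840 = (−(1/2)a − 13/2)(2a^4 − 4a^3 − 18a^2 − 20a + 112) + (−56a^3 + 504a + 1568)
  2a^4 − 4a^3 − 18a^2 − 20a + 112 = (−(1/28)a + 1/14)(−56a^3 + 504a + 1568) + (0)
Last nonzero remainder: −56a^3 + 504a + 1568. Dividing through by −56 gives the monic gcd a^3 − 9a − 28.
Cancel a^3 − 9a − 28 from numerator and denominator to get the reduced form.

(−a^2 − 11a − 30)/(2a − 4)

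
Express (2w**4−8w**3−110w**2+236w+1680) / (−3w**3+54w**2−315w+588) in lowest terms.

(−2w**3−6w**2+68w+240)/(3w**2−33w+84)

Repeated division with remainder:
  2w**4−8w**3−110w**2+236w+1680 = (−(2/3)w−28/3)(−3w**3+54w**2−315w+588) + (184w**2−2312w+7168)
  −3w**3+54w**2−315w+588 = (−(3/184)w+375/4232)(184w**2−2312w+7168) + ((3564/529)w−24948/529)
  184w**2−2312w+7168 = ((24334/891)w−135424/891)((3564/529)w−24948/529) + (0)
Last nonzero remainder: (3564/529)w−24948/529. Dividing through by 3564/529 gives the monic gcd w−7.
Cancel w−7 from numerator and denominator to get the reduced form.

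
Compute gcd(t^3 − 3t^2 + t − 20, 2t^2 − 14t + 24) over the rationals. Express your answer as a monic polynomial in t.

t − 4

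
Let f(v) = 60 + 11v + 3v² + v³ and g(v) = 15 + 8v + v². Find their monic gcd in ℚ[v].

1

Repeated division with remainder:
  v³ + 3v² + 11v + 60 = (v - 5)(v² + 8v + 15) + (36v + 135)
  v² + 8v + 15 = ((1/36)v + 17/144)(36v + 135) + (-15/16)
  36v + 135 = (-(192/5)v - 144)(-15/16) + (0)
The last nonzero remainder is the constant -15/16, so the polynomials are coprime and gcd = 1.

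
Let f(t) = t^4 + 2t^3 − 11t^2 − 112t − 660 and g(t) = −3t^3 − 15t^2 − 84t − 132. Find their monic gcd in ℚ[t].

Euclidean algorithm in ℚ[t]:
  t^4 + 2t^3 − 11t^2 − 112t − 660 = (−(1/3)t + 1)(−3t^3 − 15t^2 − 84t − 132) + (−24t^2 − 72t − 528)
  −3t^3 − 15t^2 − 84t − 132 = ((1/8)t + 1/4)(−24t^2 − 72t − 528) + (0)
Last nonzero remainder: −24t^2 − 72t − 528. Dividing through by −24 gives the monic gcd t^2 + 3t + 22.

t^2 + 3t + 22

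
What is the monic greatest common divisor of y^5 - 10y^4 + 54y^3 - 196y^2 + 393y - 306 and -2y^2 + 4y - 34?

y^2 - 2y + 17

By polynomial division,
  y^5 - 10y^4 + 54y^3 - 196y^2 + 393y - 306 = (-(1/2)y^3 + 4y^2 - (21/2)y + 9)(-2y^2 + 4y - 34) + (0)
Last nonzero remainder: -2y^2 + 4y - 34. Dividing through by -2 gives the monic gcd y^2 - 2y + 17.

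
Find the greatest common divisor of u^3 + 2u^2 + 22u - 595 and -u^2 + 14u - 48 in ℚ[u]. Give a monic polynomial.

Apply the Euclidean algorithm:
  u^3 + 2u^2 + 22u - 595 = (-u - 16)(-u^2 + 14u - 48) + (198u - 1363)
  -u^2 + 14u - 48 = (-(1/198)u + 1409/39204)(198u - 1363) + (38675/39204)
  198u - 1363 = ((7762392/38675)u - 53435052/38675)(38675/39204) + (0)
The last nonzero remainder is the constant 38675/39204, so the polynomials are coprime and gcd = 1.

1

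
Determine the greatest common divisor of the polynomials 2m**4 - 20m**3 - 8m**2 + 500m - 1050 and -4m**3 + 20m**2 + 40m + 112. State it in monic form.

By polynomial division,
  2m**4 - 20m**3 - 8m**2 + 500m - 1050 = (-(1/2)m + 5/2)(-4m**3 + 20m**2 + 40m + 112) + (-38m**2 + 456m - 1330)
  -4m**3 + 20m**2 + 40m + 112 = ((2/19)m + 14/19)(-38m**2 + 456m - 1330) + (-156m + 1092)
  -38m**2 + 456m - 1330 = ((19/78)m - 95/78)(-156m + 1092) + (0)
Last nonzero remainder: -156m + 1092. Dividing through by -156 gives the monic gcd m - 7.

m - 7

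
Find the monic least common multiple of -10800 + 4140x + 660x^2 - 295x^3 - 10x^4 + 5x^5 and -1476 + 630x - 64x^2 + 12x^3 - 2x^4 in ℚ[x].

By polynomial division,
  5x^5 - 10x^4 - 295x^3 + 660x^2 + 4140x - 10800 = (-(5/2)x - 10)(-2x^4 + 12x^3 - 64x^2 + 630x - 1476) + (-335x^3 + 1595x^2 + 6750x - 25560)
  -2x^4 + 12x^3 - 64x^2 + 630x - 1476 = ((2/335)x - 166/22445)(-335x^3 + 1595x^2 + 6750x - 25560) + (-(415242/4489)x^2 + (3737178/4489)x - 7474356/4489)
  -335x^3 + 1595x^2 + 6750x - 25560 = ((1503815/415242)x + 3187190/207621)(-(415242/4489)x^2 + (3737178/4489)x - 7474356/4489) + (0)
Last nonzero remainder: -(415242/4489)x^2 + (3737178/4489)x - 7474356/4489. Dividing through by -415242/4489 gives the monic gcd x^2 - 9x + 18.
Then lcm(f, g) = f·g / gcd(f, g); expanding and making the result monic gives the answer.

-88560 + 27468x + 5736x^2 - 1195x^3 - 127x^4 - 24x^5 + x^6 + x^7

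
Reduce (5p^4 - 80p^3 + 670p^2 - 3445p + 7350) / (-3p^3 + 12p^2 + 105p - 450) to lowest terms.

(-5p^3 + 55p^2 - 395p + 1470)/(3p^2 + 3p - 90)

Apply the Euclidean algorithm:
  5p^4 - 80p^3 + 670p^2 - 3445p + 7350 = (-(5/3)p + 20)(-3p^3 + 12p^2 + 105p - 450) + (605p^2 - 6295p + 16350)
  -3p^3 + 12p^2 + 105p - 450 = (-(3/605)p - 465/14641)(605p^2 - 6295p + 16350) + (-(202860/14641)p + 1014300/14641)
  605p^2 - 6295p + 16350 = (-(1771561/40572)p + 1595869/6762)(-(202860/14641)p + 1014300/14641) + (0)
Last nonzero remainder: -(202860/14641)p + 1014300/14641. Dividing through by -202860/14641 gives the monic gcd p - 5.
Cancel p - 5 from numerator and denominator to get the reduced form.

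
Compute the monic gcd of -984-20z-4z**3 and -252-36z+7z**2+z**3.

Apply the Euclidean algorithm:
  -4z**3-20z-984 = (-4)(z**3+7z**2-36z-252) + (28z**2-164z-1992)
  z**3+7z**2-36z-252 = ((1/28)z+45/98)(28z**2-164z-1992) + ((5412/49)z+32472/49)
  28z**2-164z-1992 = ((343/1353)z-4067/1353)((5412/49)z+32472/49) + (0)
Last nonzero remainder: (5412/49)z+32472/49. Dividing through by 5412/49 gives the monic gcd z+6.

6+z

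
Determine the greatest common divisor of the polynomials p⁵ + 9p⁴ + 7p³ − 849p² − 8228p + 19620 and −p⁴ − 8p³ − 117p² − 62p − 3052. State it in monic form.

p² + 10p + 109

Apply the Euclidean algorithm:
  p⁵ + 9p⁴ + 7p³ − 849p² − 8228p + 19620 = (−p − 1)(−p⁴ − 8p³ − 117p² − 62p − 3052) + (−118p³ − 1028p² − 11342p + 16568)
  −p⁴ − 8p³ − 117p² − 62p − 3052 = ((1/118)p − 21/3481)(−118p³ − 1028p² − 11342p + 16568) + (−(94276/3481)p² − (942760/3481)p − 10276084/3481)
  −118p³ − 1028p² − 11342p + 16568 = ((205379/47138)p − 132278/23569)(−(94276/3481)p² − (942760/3481)p − 10276084/3481) + (0)
Last nonzero remainder: −(94276/3481)p² − (942760/3481)p − 10276084/3481. Dividing through by −94276/3481 gives the monic gcd p² + 10p + 109.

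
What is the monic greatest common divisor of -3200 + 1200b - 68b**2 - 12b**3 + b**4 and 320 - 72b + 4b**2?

80 - 18b + b**2

By polynomial division,
  b**4 - 12b**3 - 68b**2 + 1200b - 3200 = ((1/4)b**2 + (3/2)b - 10)(4b**2 - 72b + 320) + (0)
Last nonzero remainder: 4b**2 - 72b + 320. Dividing through by 4 gives the monic gcd b**2 - 18b + 80.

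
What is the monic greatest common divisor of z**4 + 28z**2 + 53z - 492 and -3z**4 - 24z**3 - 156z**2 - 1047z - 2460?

z**3 + 3z**2 + 37z + 164

Repeated division with remainder:
  z**4 + 28z**2 + 53z - 492 = (-1/3)(-3z**4 - 24z**3 - 156z**2 - 1047z - 2460) + (-8z**3 - 24z**2 - 296z - 1312)
  -3z**4 - 24z**3 - 156z**2 - 1047z - 2460 = ((3/8)z + 15/8)(-8z**3 - 24z**2 - 296z - 1312) + (0)
Last nonzero remainder: -8z**3 - 24z**2 - 296z - 1312. Dividing through by -8 gives the monic gcd z**3 + 3z**2 + 37z + 164.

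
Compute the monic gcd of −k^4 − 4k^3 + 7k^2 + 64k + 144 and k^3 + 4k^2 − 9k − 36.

k + 4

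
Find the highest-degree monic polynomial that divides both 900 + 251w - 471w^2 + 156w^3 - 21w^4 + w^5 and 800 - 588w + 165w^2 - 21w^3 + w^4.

-100 + 61w - 13w^2 + w^3

Apply the Euclidean algorithm:
  w^5 - 21w^4 + 156w^3 - 471w^2 + 251w + 900 = (w)(w^4 - 21w^3 + 165w^2 - 588w + 800) + (-9w^3 + 117w^2 - 549w + 900)
  w^4 - 21w^3 + 165w^2 - 588w + 800 = (-(1/9)w + 8/9)(-9w^3 + 117w^2 - 549w + 900) + (0)
Last nonzero remainder: -9w^3 + 117w^2 - 549w + 900. Dividing through by -9 gives the monic gcd w^3 - 13w^2 + 61w - 100.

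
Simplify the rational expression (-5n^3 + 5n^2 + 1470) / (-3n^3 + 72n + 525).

(5n^2 + 30n + 210)/(3n^2 + 21n + 75)

Apply the Euclidean algorithm:
  -5n^3 + 5n^2 + 1470 = (5/3)(-3n^3 + 72n + 525) + (5n^2 - 120n + 595)
  -3n^3 + 72n + 525 = (-(3/5)n - 72/5)(5n^2 - 120n + 595) + (-1299n + 9093)
  5n^2 - 120n + 595 = (-(5/1299)n + 85/1299)(-1299n + 9093) + (0)
Last nonzero remainder: -1299n + 9093. Dividing through by -1299 gives the monic gcd n - 7.
Cancel n - 7 from numerator and denominator to get the reduced form.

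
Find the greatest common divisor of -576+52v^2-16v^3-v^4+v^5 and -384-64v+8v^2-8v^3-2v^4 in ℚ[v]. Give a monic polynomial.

Euclidean algorithm in ℚ[v]:
  v^5-v^4-16v^3+52v^2-576 = (-(1/2)v+5/2)(-2v^4-8v^3+8v^2-64v-384) + (8v^3-32v+384)
  -2v^4-8v^3+8v^2-64v-384 = (-(1/4)v-1)(8v^3-32v+384) + (0)
Last nonzero remainder: 8v^3-32v+384. Dividing through by 8 gives the monic gcd v^3-4v+48.

48-4v+v^3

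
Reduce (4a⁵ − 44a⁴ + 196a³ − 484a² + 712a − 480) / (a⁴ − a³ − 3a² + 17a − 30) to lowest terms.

(4a² − 28a + 48)/(a + 3)

Apply the Euclidean algorithm:
  4a⁵ − 44a⁴ + 196a³ − 484a² + 712a − 480 = (4a − 40)(a⁴ − a³ − 3a² + 17a − 30) + (168a³ − 672a² + 1512a − 1680)
  a⁴ − a³ − 3a² + 17a − 30 = ((1/168)a + 1/56)(168a³ − 672a² + 1512a − 1680) + (0)
Last nonzero remainder: 168a³ − 672a² + 1512a − 1680. Dividing through by 168 gives the monic gcd a³ − 4a² + 9a − 10.
Cancel a³ − 4a² + 9a − 10 from numerator and denominator to get the reduced form.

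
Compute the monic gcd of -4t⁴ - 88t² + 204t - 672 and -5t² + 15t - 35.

Apply the Euclidean algorithm:
  -4t⁴ - 88t² + 204t - 672 = ((4/5)t² + (12/5)t + 96/5)(-5t² + 15t - 35) + (0)
Last nonzero remainder: -5t² + 15t - 35. Dividing through by -5 gives the monic gcd t² - 3t + 7.

t² - 3t + 7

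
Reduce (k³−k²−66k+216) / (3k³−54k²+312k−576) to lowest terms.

(k+9)/(3k−24)

Apply the Euclidean algorithm:
  k³−k²−66k+216 = (1/3)(3k³−54k²+312k−576) + (17k²−170k+408)
  3k³−54k²+312k−576 = ((3/17)k−24/17)(17k²−170k+408) + (0)
Last nonzero remainder: 17k²−170k+408. Dividing through by 17 gives the monic gcd k²−10k+24.
Cancel k²−10k+24 from numerator and denominator to get the reduced form.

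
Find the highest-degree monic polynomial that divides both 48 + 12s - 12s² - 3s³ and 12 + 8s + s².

By polynomial division,
  -3s³ - 12s² + 12s + 48 = (-3s + 12)(s² + 8s + 12) + (-48s - 96)
  s² + 8s + 12 = (-(1/48)s - 1/8)(-48s - 96) + (0)
Last nonzero remainder: -48s - 96. Dividing through by -48 gives the monic gcd s + 2.

2 + s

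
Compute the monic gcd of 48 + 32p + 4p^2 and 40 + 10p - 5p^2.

2 + p

Repeated division with remainder:
  4p^2 + 32p + 48 = (-4/5)(-5p^2 + 10p + 40) + (40p + 80)
  -5p^2 + 10p + 40 = (-(1/8)p + 1/2)(40p + 80) + (0)
Last nonzero remainder: 40p + 80. Dividing through by 40 gives the monic gcd p + 2.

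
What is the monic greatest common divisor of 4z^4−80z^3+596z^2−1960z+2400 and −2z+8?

z−4

Apply the Euclidean algorithm:
  4z^4−80z^3+596z^2−1960z+2400 = (−2z^3+32z^2−170z+300)(−2z+8) + (0)
Last nonzero remainder: −2z+8. Dividing through by −2 gives the monic gcd z−4.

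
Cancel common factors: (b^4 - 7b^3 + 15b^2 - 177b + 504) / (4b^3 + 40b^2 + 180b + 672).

Apply the Euclidean algorithm:
  b^4 - 7b^3 + 15b^2 - 177b + 504 = ((1/4)b - 17/4)(4b^3 + 40b^2 + 180b + 672) + (140b^2 + 420b + 3360)
  4b^3 + 40b^2 + 180b + 672 = ((1/35)b + 1/5)(140b^2 + 420b + 3360) + (0)
Last nonzero remainder: 140b^2 + 420b + 3360. Dividing through by 140 gives the monic gcd b^2 + 3b + 24.
Cancel b^2 + 3b + 24 from numerator and denominator to get the reduced form.

(b^2 - 10b + 21)/(4b + 28)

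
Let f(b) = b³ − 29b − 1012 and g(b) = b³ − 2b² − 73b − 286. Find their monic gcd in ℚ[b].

b − 11

Apply the Euclidean algorithm:
  b³ − 29b − 1012 = (b³ − 2b² − 73b − 286) + (2b² + 44b − 726)
  b³ − 2b² − 73b − 286 = ((1/2)b − 12)(2b² + 44b − 726) + (818b − 8998)
  2b² + 44b − 726 = ((1/409)b + 33/409)(818b − 8998) + (0)
Last nonzero remainder: 818b − 8998. Dividing through by 818 gives the monic gcd b − 11.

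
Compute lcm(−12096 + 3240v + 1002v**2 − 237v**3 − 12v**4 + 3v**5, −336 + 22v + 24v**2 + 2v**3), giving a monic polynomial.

−28224 + 3528v + 3418v**2 − 219v**3 − 107v**4 + 3v**5 + v**6

By polynomial division,
  3v**5 − 12v**4 − 237v**3 + 1002v**2 + 3240v − 12096 = ((3/2)v**2 − 24v + 153)(2v**3 + 24v**2 + 22v − 336) + (−1638v**2 − 8190v + 39312)
  2v**3 + 24v**2 + 22v − 336 = (−(1/819)v − 1/117)(−1638v**2 − 8190v + 39312) + (0)
Last nonzero remainder: −1638v**2 − 8190v + 39312. Dividing through by −1638 gives the monic gcd v**2 + 5v − 24.
Then lcm(f, g) = f·g / gcd(f, g); expanding and making the result monic gives the answer.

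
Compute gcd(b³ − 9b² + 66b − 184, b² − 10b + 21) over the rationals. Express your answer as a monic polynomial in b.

Euclidean algorithm in ℚ[b]:
  b³ − 9b² + 66b − 184 = (b + 1)(b² − 10b + 21) + (55b − 205)
  b² − 10b + 21 = ((1/55)b − 69/605)(55b − 205) + (−288/121)
  55b − 205 = (−(6655/288)b + 24805/288)(−288/121) + (0)
The last nonzero remainder is the constant −288/121, so the polynomials are coprime and gcd = 1.

1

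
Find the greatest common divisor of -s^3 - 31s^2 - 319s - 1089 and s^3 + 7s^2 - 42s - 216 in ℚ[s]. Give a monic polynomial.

s + 9

By polynomial division,
  -s^3 - 31s^2 - 319s - 1089 = (-1)(s^3 + 7s^2 - 42s - 216) + (-24s^2 - 361s - 1305)
  s^3 + 7s^2 - 42s - 216 = (-(1/24)s + 193/576)(-24s^2 - 361s - 1305) + ((14161/576)s + 14161/64)
  -24s^2 - 361s - 1305 = (-(13824/14161)s - 83520/14161)((14161/576)s + 14161/64) + (0)
Last nonzero remainder: (14161/576)s + 14161/64. Dividing through by 14161/576 gives the monic gcd s + 9.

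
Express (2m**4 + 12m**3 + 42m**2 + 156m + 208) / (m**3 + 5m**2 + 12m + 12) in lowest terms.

(2m**3 + 8m**2 + 26m + 104)/(m**2 + 3m + 6)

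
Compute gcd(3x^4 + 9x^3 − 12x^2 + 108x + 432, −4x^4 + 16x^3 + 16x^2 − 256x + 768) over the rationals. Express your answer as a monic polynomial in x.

x^3 − 4x + 48

Euclidean algorithm in ℚ[x]:
  3x^4 + 9x^3 − 12x^2 + 108x + 432 = (−3/4)(−4x^4 + 16x^3 + 16x^2 − 256x + 768) + (21x^3 − 84x + 1008)
  −4x^4 + 16x^3 + 16x^2 − 256x + 768 = (−(4/21)x + 16/21)(21x^3 − 84x + 1008) + (0)
Last nonzero remainder: 21x^3 − 84x + 1008. Dividing through by 21 gives the monic gcd x^3 − 4x + 48.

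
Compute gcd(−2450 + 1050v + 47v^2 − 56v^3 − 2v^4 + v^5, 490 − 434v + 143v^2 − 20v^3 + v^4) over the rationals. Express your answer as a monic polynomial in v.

−70 + 52v − 13v^2 + v^3

By polynomial division,
  v^5 − 2v^4 − 56v^3 + 47v^2 + 1050v − 2450 = (v + 18)(v^4 − 20v^3 + 143v^2 − 434v + 490) + (161v^3 − 2093v^2 + 8372v − 11270)
  v^4 − 20v^3 + 143v^2 − 434v + 490 = ((1/161)v − 1/23)(161v^3 − 2093v^2 + 8372v − 11270) + (0)
Last nonzero remainder: 161v^3 − 2093v^2 + 8372v − 11270. Dividing through by 161 gives the monic gcd v^3 − 13v^2 + 52v − 70.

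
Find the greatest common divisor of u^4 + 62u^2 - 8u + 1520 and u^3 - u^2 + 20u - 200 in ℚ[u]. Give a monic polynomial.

By polynomial division,
  u^4 + 62u^2 - 8u + 1520 = (u + 1)(u^3 - u^2 + 20u - 200) + (43u^2 + 172u + 1720)
  u^3 - u^2 + 20u - 200 = ((1/43)u - 5/43)(43u^2 + 172u + 1720) + (0)
Last nonzero remainder: 43u^2 + 172u + 1720. Dividing through by 43 gives the monic gcd u^2 + 4u + 40.

u^2 + 4u + 40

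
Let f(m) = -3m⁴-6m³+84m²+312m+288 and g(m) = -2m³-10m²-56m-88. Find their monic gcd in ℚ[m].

Repeated division with remainder:
  -3m⁴-6m³+84m²+312m+288 = ((3/2)m-9/2)(-2m³-10m²-56m-88) + (123m²+192m-108)
  -2m³-10m²-56m-88 = (-(2/123)m-94/1681)(123m²+192m-108) + (-(79040/1681)m-158080/1681)
  123m²+192m-108 = (-(206763/79040)m+45387/39520)(-(79040/1681)m-158080/1681) + (0)
Last nonzero remainder: -(79040/1681)m-158080/1681. Dividing through by -79040/1681 gives the monic gcd m+2.

m+2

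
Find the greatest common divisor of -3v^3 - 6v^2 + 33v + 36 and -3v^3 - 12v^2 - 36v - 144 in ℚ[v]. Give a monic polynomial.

v + 4

Apply the Euclidean algorithm:
  -3v^3 - 6v^2 + 33v + 36 = (-3v^3 - 12v^2 - 36v - 144) + (6v^2 + 69v + 180)
  -3v^3 - 12v^2 - 36v - 144 = (-(1/2)v + 15/4)(6v^2 + 69v + 180) + (-(819/4)v - 819)
  6v^2 + 69v + 180 = (-(8/273)v - 20/91)(-(819/4)v - 819) + (0)
Last nonzero remainder: -(819/4)v - 819. Dividing through by -819/4 gives the monic gcd v + 4.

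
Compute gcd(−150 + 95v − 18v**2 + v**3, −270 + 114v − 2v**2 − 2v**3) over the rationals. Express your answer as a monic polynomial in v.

15 − 8v + v**2

Euclidean algorithm in ℚ[v]:
  v**3 − 18v**2 + 95v − 150 = (−1/2)(−2v**3 − 2v**2 + 114v − 270) + (−19v**2 + 152v − 285)
  −2v**3 − 2v**2 + 114v − 270 = ((2/19)v + 18/19)(−19v**2 + 152v − 285) + (0)
Last nonzero remainder: −19v**2 + 152v − 285. Dividing through by −19 gives the monic gcd v**2 − 8v + 15.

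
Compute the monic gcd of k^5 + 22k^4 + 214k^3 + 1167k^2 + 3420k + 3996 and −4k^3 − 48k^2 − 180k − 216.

k^2 + 9k + 18

By polynomial division,
  k^5 + 22k^4 + 214k^3 + 1167k^2 + 3420k + 3996 = (−(1/4)k^2 − (5/2)k − 49/4)(−4k^3 − 48k^2 − 180k − 216) + (75k^2 + 675k + 1350)
  −4k^3 − 48k^2 − 180k − 216 = (−(4/75)k − 4/25)(75k^2 + 675k + 1350) + (0)
Last nonzero remainder: 75k^2 + 675k + 1350. Dividing through by 75 gives the monic gcd k^2 + 9k + 18.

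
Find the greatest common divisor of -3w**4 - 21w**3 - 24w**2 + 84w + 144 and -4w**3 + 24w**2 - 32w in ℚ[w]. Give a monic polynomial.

w - 2

Repeated division with remainder:
  -3w**4 - 21w**3 - 24w**2 + 84w + 144 = ((3/4)w + 39/4)(-4w**3 + 24w**2 - 32w) + (-234w**2 + 396w + 144)
  -4w**3 + 24w**2 - 32w = ((2/117)w - 112/1521)(-234w**2 + 396w + 144) + (-(896/169)w + 1792/169)
  -234w**2 + 396w + 144 = ((19773/448)w + 1521/112)(-(896/169)w + 1792/169) + (0)
Last nonzero remainder: -(896/169)w + 1792/169. Dividing through by -896/169 gives the monic gcd w - 2.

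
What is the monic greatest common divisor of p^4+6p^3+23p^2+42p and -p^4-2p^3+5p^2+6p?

Apply the Euclidean algorithm:
  p^4+6p^3+23p^2+42p = (-1)(-p^4-2p^3+5p^2+6p) + (4p^3+28p^2+48p)
  -p^4-2p^3+5p^2+6p = (-(1/4)p+5/4)(4p^3+28p^2+48p) + (-18p^2-54p)
  4p^3+28p^2+48p = (-(2/9)p-8/9)(-18p^2-54p) + (0)
Last nonzero remainder: -18p^2-54p. Dividing through by -18 gives the monic gcd p^2+3p.

p^2+3p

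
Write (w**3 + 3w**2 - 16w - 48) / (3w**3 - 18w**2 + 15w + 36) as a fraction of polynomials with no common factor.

By polynomial division,
  w**3 + 3w**2 - 16w - 48 = (1/3)(3w**3 - 18w**2 + 15w + 36) + (9w**2 - 21w - 60)
  3w**3 - 18w**2 + 15w + 36 = ((1/3)w - 11/9)(9w**2 - 21w - 60) + ((28/3)w - 112/3)
  9w**2 - 21w - 60 = ((27/28)w + 45/28)((28/3)w - 112/3) + (0)
Last nonzero remainder: (28/3)w - 112/3. Dividing through by 28/3 gives the monic gcd w - 4.
Cancel w - 4 from numerator and denominator to get the reduced form.

(w**2 + 7w + 12)/(3w**2 - 6w - 9)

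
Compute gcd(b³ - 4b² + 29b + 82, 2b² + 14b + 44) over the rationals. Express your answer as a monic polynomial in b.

1

Apply the Euclidean algorithm:
  b³ - 4b² + 29b + 82 = ((1/2)b - 11/2)(2b² + 14b + 44) + (84b + 324)
  2b² + 14b + 44 = ((1/42)b + 11/147)(84b + 324) + (968/49)
  84b + 324 = ((1029/242)b + 3969/242)(968/49) + (0)
The last nonzero remainder is the constant 968/49, so the polynomials are coprime and gcd = 1.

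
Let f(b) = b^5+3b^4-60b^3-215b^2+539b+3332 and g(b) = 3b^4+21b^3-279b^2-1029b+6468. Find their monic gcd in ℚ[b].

b^3-4b^2-49b+196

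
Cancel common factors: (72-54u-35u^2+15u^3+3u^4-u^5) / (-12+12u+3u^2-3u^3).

Apply the Euclidean algorithm:
  -u^5+3u^4+15u^3-35u^2-54u+72 = ((1/3)u^2-(2/3)u-13/3)(-3u^3+3u^2+12u-12) + (-10u^2-10u+20)
  -3u^3+3u^2+12u-12 = ((3/10)u-3/5)(-10u^2-10u+20) + (0)
Last nonzero remainder: -10u^2-10u+20. Dividing through by -10 gives the monic gcd u^2+u-2.
Cancel u^2+u-2 from numerator and denominator to get the reduced form.

(36-9u-4u^2+u^3)/(-6+3u)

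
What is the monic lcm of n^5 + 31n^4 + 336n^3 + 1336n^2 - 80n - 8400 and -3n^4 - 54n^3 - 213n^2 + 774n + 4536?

n^7 + 36n^6 + 455n^5 + 1900n^4 - 5496n^3 - 56896n^2 - 39120n + 302400

Repeated division with remainder:
  n^5 + 31n^4 + 336n^3 + 1336n^2 - 80n - 8400 = (-(1/3)n - 13/3)(-3n^4 - 54n^3 - 213n^2 + 774n + 4536) + (31n^3 + 671n^2 + 4786n + 11256)
  -3n^4 - 54n^3 - 213n^2 + 774n + 4536 = (-(3/31)n + 339/961)(31n^3 + 671n^2 + 4786n + 11256) + ((12936/961)n^2 + (168168/961)n + 543312/961)
  31n^3 + 671n^2 + 4786n + 11256 = ((29791/12936)n + 64387/3234)((12936/961)n^2 + (168168/961)n + 543312/961) + (0)
Last nonzero remainder: (12936/961)n^2 + (168168/961)n + 543312/961. Dividing through by 12936/961 gives the monic gcd n^2 + 13n + 42.
Then lcm(f, g) = f·g / gcd(f, g); expanding and making the result monic gives the answer.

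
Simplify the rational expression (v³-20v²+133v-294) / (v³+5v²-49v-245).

Euclidean algorithm in ℚ[v]:
  v³-20v²+133v-294 = (v³+5v²-49v-245) + (-25v²+182v-49)
  v³+5v²-49v-245 = (-(1/25)v-307/625)(-25v²+182v-49) + ((24024/625)v-168168/625)
  -25v²+182v-49 = (-(15625/24024)v+625/3432)((24024/625)v-168168/625) + (0)
Last nonzero remainder: (24024/625)v-168168/625. Dividing through by 24024/625 gives the monic gcd v-7.
Cancel v-7 from numerator and denominator to get the reduced form.

(v²-13v+42)/(v²+12v+35)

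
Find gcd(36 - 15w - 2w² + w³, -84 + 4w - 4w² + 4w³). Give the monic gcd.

-3 + w

Repeated division with remainder:
  w³ - 2w² - 15w + 36 = (1/4)(4w³ - 4w² + 4w - 84) + (-w² - 16w + 57)
  4w³ - 4w² + 4w - 84 = (-4w + 68)(-w² - 16w + 57) + (1320w - 3960)
  -w² - 16w + 57 = (-(1/1320)w - 19/1320)(1320w - 3960) + (0)
Last nonzero remainder: 1320w - 3960. Dividing through by 1320 gives the monic gcd w - 3.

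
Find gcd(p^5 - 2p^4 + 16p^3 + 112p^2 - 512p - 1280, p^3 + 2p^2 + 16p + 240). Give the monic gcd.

Repeated division with remainder:
  p^5 - 2p^4 + 16p^3 + 112p^2 - 512p - 1280 = (p^2 - 4p + 8)(p^3 + 2p^2 + 16p + 240) + (-80p^2 + 320p - 3200)
  p^3 + 2p^2 + 16p + 240 = (-(1/80)p - 3/40)(-80p^2 + 320p - 3200) + (0)
Last nonzero remainder: -80p^2 + 320p - 3200. Dividing through by -80 gives the monic gcd p^2 - 4p + 40.

p^2 - 4p + 40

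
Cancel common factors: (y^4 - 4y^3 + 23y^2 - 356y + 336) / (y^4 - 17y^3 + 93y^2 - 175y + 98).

(y^2 + 4y + 48)/(y^2 - 9y + 14)

By polynomial division,
  y^4 - 4y^3 + 23y^2 - 356y + 336 = (y^4 - 17y^3 + 93y^2 - 175y + 98) + (13y^3 - 70y^2 - 181y + 238)
  y^4 - 17y^3 + 93y^2 - 175y + 98 = ((1/13)y - 151/169)(13y^3 - 70y^2 - 181y + 238) + ((7500/169)y^2 - (60000/169)y + 52500/169)
  13y^3 - 70y^2 - 181y + 238 = ((2197/7500)y + 2873/3750)((7500/169)y^2 - (60000/169)y + 52500/169) + (0)
Last nonzero remainder: (7500/169)y^2 - (60000/169)y + 52500/169. Dividing through by 7500/169 gives the monic gcd y^2 - 8y + 7.
Cancel y^2 - 8y + 7 from numerator and denominator to get the reduced form.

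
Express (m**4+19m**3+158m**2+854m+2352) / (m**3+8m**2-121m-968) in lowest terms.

(m**3+11m**2+70m+294)/(m**2-121)

By polynomial division,
  m**4+19m**3+158m**2+854m+2352 = (m+11)(m**3+8m**2-121m-968) + (191m**2+3153m+13000)
  m**3+8m**2-121m-968 = ((1/191)m-1625/36481)(191m**2+3153m+13000) + (-(1773576/36481)m-14188608/36481)
  191m**2+3153m+13000 = (-(6967871/1773576)m-59281625/1773576)(-(1773576/36481)m-14188608/36481) + (0)
Last nonzero remainder: -(1773576/36481)m-14188608/36481. Dividing through by -1773576/36481 gives the monic gcd m+8.
Cancel m+8 from numerator and denominator to get the reduced form.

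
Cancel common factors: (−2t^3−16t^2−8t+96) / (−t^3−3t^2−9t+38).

Repeated division with remainder:
  −2t^3−16t^2−8t+96 = (2)(−t^3−3t^2−9t+38) + (−10t^2+10t+20)
  −t^3−3t^2−9t+38 = ((1/10)t+2/5)(−10t^2+10t+20) + (−15t+30)
  −10t^2+10t+20 = ((2/3)t+2/3)(−15t+30) + (0)
Last nonzero remainder: −15t+30. Dividing through by −15 gives the monic gcd t−2.
Cancel t−2 from numerator and denominator to get the reduced form.

(2t^2+20t+48)/(t^2+5t+19)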